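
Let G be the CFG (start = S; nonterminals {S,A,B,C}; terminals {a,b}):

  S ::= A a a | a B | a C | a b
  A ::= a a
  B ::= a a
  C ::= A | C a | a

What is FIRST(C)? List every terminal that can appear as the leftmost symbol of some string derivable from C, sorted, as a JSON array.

FIRST iteration:
iter 1:
  A via A→a a: +{a}
  B via B→a a: +{a}
  C via C→A: +{a}
  S via S→A a a: +{a}
  S: {a}  A: {a}  B: {a}  C: {a}
iter 2: (no change)
  S: {a}  A: {a}  B: {a}  C: {a}

FIRST(C) = ["a"]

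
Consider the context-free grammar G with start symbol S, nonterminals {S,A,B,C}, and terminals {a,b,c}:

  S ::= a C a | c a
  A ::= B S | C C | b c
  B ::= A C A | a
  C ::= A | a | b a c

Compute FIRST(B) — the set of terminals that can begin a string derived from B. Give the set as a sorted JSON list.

FIRST sets, iterate to fixpoint:
[1]
  A via A→b c: +{b}
  B via B→A C A: +{b}
  B via B→a: +{a}
  C via C→A: +{b}
  C via C→a: +{a}
  S via S→a C a: +{a}
  S via S→c a: +{c}
  FIRST[S]={a,c}  FIRST[A]={b}  FIRST[B]={a,b}  FIRST[C]={a,b}
[2]
  A via A→B S: +{a}
  FIRST[S]={a,c}  FIRST[A]={a,b}  FIRST[B]={a,b}  FIRST[C]={a,b}
[3] done
  FIRST[S]={a,c}  FIRST[A]={a,b}  FIRST[B]={a,b}  FIRST[C]={a,b}

FIRST(B) = ["a", "b"]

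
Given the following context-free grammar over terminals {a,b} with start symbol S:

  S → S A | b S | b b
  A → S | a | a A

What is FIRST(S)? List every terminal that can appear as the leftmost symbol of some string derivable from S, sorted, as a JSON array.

Compute FIRST by fixpoint:
round 1:
  A via A→a: +{a}
  S via S→b S: +{b}
  FIRST[S]={b}  FIRST[A]={a}
round 2:
  A via A→S: +{b}
  FIRST[S]={b}  FIRST[A]={a,b}
round 3: (no change)
  FIRST[S]={b}  FIRST[A]={a,b}

FIRST(S) = ["b"]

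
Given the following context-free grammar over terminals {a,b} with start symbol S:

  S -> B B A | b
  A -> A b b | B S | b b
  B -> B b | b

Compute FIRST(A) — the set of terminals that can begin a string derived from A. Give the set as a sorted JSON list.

FIRST sets, iterate to fixpoint:
iter 1:
  A via A→b b: +{b}
  B via B→b: +{b}
  S via S→B B A: +{b}
  FIRST(S)={b}  FIRST(A)={b}  FIRST(B)={b}
iter 2: (no change)
  FIRST(S)={b}  FIRST(A)={b}  FIRST(B)={b}

FIRST(A) = ["b"]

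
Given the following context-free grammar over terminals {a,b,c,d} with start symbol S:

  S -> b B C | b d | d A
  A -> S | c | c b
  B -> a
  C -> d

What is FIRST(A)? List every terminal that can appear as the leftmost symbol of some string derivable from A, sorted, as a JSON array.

Compute FIRST by fixpoint:
pass 1:
  A via A→c: +{c}
  B via B→a: +{a}
  C via C→d: +{d}
  S via S→b B C: +{b}
  S via S→d A: +{d}
  FIRST[S]={b,d}  FIRST[A]={c}  FIRST[B]={a}  FIRST[C]={d}
pass 2:
  A via A→S: +{b,d}
  FIRST[S]={b,d}  FIRST[A]={b,c,d}  FIRST[B]={a}  FIRST[C]={d}
pass 3: — fixpoint
  FIRST[S]={b,d}  FIRST[A]={b,c,d}  FIRST[B]={a}  FIRST[C]={d}

FIRST(A) = ["b", "c", "d"]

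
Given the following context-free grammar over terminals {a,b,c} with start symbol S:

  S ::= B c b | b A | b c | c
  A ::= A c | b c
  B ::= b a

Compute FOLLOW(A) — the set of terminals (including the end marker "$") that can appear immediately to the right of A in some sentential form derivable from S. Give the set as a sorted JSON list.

Compute FIRST by fixpoint:
[1]
  A via A→b c: +{b}
  B via B→b a: +{b}
  S via S→B c b: +{b}
  S via S→c: +{c}
  FIRST[S]={b,c}  FIRST[A]={b}  FIRST[B]={b}
[2] — fixpoint
  FIRST[S]={b,c}  FIRST[A]={b}  FIRST[B]={b}

FOLLOW iteration:
FOLLOW(S) := {$}
[1]
  A→A c: FOLLOW(A) ⊇ FIRST(c) = {c}; new: +{c}
  S→B c b: FOLLOW(B) ⊇ FIRST(c) = {c}; new: +{c}
  S→b A: FOLLOW(A) ⊇ FOLLOW(S) ⊇ {$}; new: +{$}
  FOLLOW(S)={$}  FOLLOW(A)={$,c}  FOLLOW(B)={c}
[2] (stable)
  FOLLOW(S)={$}  FOLLOW(A)={$,c}  FOLLOW(B)={c}

FOLLOW(A) = ["$", "c"]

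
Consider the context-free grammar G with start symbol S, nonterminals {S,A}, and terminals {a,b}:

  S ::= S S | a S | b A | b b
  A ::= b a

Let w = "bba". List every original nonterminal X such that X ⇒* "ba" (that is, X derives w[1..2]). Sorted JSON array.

CNF form of G:
  S -> S S | T0 A | T0 T0 | T1 S
  A -> T0 T1
  T0 -> b
  T1 -> a

CYK fill — only the sub-triangle for w[1..2]:
  cell(1,1) b: {T0}  orig:{}
  cell(2,2) a: {T1}  orig:{}
  cell(1,2) ba: {A}

Original NTs in T[1,2] deriving "ba": ["A"]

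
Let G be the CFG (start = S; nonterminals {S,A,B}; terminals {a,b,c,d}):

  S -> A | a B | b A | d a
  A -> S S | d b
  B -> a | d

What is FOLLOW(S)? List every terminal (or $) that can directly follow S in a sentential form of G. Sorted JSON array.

FIRST iteration:
iter 1:
  A via A→d b: +{d}
  B via B→a: +{a}
  B via B→d: +{d}
  S via S→A: +{d}
  S via S→a B: +{a}
  S via S→b A: +{b}
  FIRST(S)={a,b,d}  FIRST(A)={d}  FIRST(B)={a,d}
iter 2:
  A via A→S S: +{a,b}
  FIRST(S)={a,b,d}  FIRST(A)={a,b,d}  FIRST(B)={a,d}
iter 3: (stable)
  FIRST(S)={a,b,d}  FIRST(A)={a,b,d}  FIRST(B)={a,d}

FOLLOW sets:
initialize: $ ∈ FOLLOW(S)
pass 1:
  A→S S: FOLLOW(S) ⊇ FIRST(S) = {a,b,d}; new: +{a,b,d}
  S→A: FOLLOW(A) ⊇ FOLLOW(S) ⊇ {$,a,b,d}; new: +{$,a,b,d}
  S→a B: FOLLOW(B) ⊇ FOLLOW(S) ⊇ {$,a,b,d}; new: +{$,a,b,d}
  FOLLOW[S]={$,a,b,d}  FOLLOW[A]={$,a,b,d}  FOLLOW[B]={$,a,b,d}
pass 2: (stable)
  FOLLOW[S]={$,a,b,d}  FOLLOW[A]={$,a,b,d}  FOLLOW[B]={$,a,b,d}

FOLLOW(S) = ["$", "a", "b", "d"]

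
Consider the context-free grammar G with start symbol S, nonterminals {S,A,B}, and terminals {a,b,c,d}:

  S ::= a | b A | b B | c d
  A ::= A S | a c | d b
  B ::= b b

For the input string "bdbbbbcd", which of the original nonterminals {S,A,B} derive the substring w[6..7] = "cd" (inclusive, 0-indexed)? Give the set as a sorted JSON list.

Convert to CNF:
  S -> T1 T2 | T3 A | T3 B | a
  A -> A S | T0 T1 | T2 T3
  B -> T3 T3
  T0 -> a
  T1 -> c
  T2 -> d
  T3 -> b

Fill CYK table bottom-up — only the sub-triangle for w[6..7]:
  T[6,6] 'c' = {T1}  orig:{}
  T[7,7] 'd' = {T2}  orig:{}
  T[6,7] 'cd' = {S}

Original NTs in T[6,7] deriving "cd": ["S"]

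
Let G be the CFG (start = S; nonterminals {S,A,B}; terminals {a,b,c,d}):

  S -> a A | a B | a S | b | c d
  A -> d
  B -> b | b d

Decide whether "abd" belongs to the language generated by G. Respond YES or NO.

Convert to CNF:
  S -> T2 A | T2 B | T2 S | T3 T1 | b
  A -> d
  B -> T0 T1 | b
  T0 -> b
  T1 -> d
  T2 -> a
  T3 -> c

CYK fill:
  cell(0,0) a: {T2}  orig:{}
  cell(1,1) b: {B,S,T0}  orig:{B,S}
  cell(2,2) d: {A,T1}  orig:{A}
  cell(0,1) ab: {S}
  cell(1,2) bd: {B}
  cell(0,2) abd: {S}

S ∈ T[0,2] ⇒ YES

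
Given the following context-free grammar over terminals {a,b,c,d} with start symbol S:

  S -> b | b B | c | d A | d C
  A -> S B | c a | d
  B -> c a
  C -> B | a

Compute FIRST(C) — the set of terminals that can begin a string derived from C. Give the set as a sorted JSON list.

FIRST sets, iterate to fixpoint:
[1]
  A via A→c a: +{c}
  A via A→d: +{d}
  B via B→c a: +{c}
  C via C→B: +{c}
  C via C→a: +{a}
  S via S→b: +{b}
  S via S→c: +{c}
  S via S→d A: +{d}
  FIRST(S)={b,c,d}  FIRST(A)={c,d}  FIRST(B)={c}  FIRST(C)={a,c}
[2]
  A via A→S B: +{b}
  FIRST(S)={b,c,d}  FIRST(A)={b,c,d}  FIRST(B)={c}  FIRST(C)={a,c}
[3] (stable)
  FIRST(S)={b,c,d}  FIRST(A)={b,c,d}  FIRST(B)={c}  FIRST(C)={a,c}

FIRST(C) = ["a", "c"]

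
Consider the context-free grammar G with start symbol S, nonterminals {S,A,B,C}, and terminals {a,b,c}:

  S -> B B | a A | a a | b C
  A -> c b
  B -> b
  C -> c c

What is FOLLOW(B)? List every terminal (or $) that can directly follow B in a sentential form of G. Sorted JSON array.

FIRST sets, iterate to fixpoint:
iter 1:
  A via A→c b: +{c}
  B via B→b: +{b}
  C via C→c c: +{c}
  S via S→B B: +{b}
  S via S→a A: +{a}
  FIRST(S)={a,b}  FIRST(A)={c}  FIRST(B)={b}  FIRST(C)={c}
iter 2: (stable)
  FIRST(S)={a,b}  FIRST(A)={c}  FIRST(B)={b}  FIRST(C)={c}

FOLLOW iteration:
seed FOLLOW(S) with $
round 1:
  S→B B: FOLLOW(B) ⊇ FIRST(B) = {b}; new: +{b}
  S→B B: FOLLOW(B) ⊇ FOLLOW(S) ⊇ {$}; new: +{$}
  S→a A: FOLLOW(A) ⊇ FOLLOW(S) ⊇ {$}; new: +{$}
  S→b C: FOLLOW(C) ⊇ FOLLOW(S) ⊇ {$}; new: +{$}
  FOLLOW[S]={$}  FOLLOW[A]={$}  FOLLOW[B]={$,b}  FOLLOW[C]={$}
round 2: (no change)
  FOLLOW[S]={$}  FOLLOW[A]={$}  FOLLOW[B]={$,b}  FOLLOW[C]={$}

FOLLOW(B) = ["$", "b"]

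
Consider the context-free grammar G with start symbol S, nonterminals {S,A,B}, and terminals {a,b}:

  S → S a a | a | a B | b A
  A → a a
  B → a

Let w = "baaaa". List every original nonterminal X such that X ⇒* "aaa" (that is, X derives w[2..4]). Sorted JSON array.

Convert to CNF:
  S -> S X2 | T0 B | T1 A | a
  A -> T0 T0
  B -> a
  T0 -> a
  T1 -> b
  X2 -> T0 T0

Fill CYK table bottom-up — only the sub-triangle for w[2..4]:
  cell(2,2) a: {B,S,T0}  orig:{B,S}
  cell(3,3) a: {B,S,T0}  orig:{B,S}
  cell(4,4) a: {B,S,T0}  orig:{B,S}
  cell(2,3) aa: {A,S,X2}  orig:{A,S}
  cell(3,4) aa: {A,S,X2}  orig:{A,S}
  cell(2,4) aaa: {S}

Original NTs in T[2,4] deriving "aaa": ["S"]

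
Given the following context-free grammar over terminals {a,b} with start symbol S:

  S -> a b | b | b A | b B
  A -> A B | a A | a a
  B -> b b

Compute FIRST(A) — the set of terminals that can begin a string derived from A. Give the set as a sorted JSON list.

Compute FIRST by fixpoint:
[1]
  A via A→a A: +{a}
  B via B→b b: +{b}
  S via S→a b: +{a}
  S via S→b: +{b}
  FIRST(S)={a,b}  FIRST(A)={a}  FIRST(B)={b}
[2] done
  FIRST(S)={a,b}  FIRST(A)={a}  FIRST(B)={b}

FIRST(A) = ["a"]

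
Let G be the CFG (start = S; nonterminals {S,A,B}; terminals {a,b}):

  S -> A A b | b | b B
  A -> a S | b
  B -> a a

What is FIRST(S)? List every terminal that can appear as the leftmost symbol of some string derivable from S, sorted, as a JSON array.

FIRST sets, iterate to fixpoint:
pass 1:
  A via A→a S: +{a}
  A via A→b: +{b}
  B via B→a a: +{a}
  S via S→A A b: +{a,b}
  FIRST[S]={a,b}  FIRST[A]={a,b}  FIRST[B]={a}
pass 2: (stable)
  FIRST[S]={a,b}  FIRST[A]={a,b}  FIRST[B]={a}

FIRST(S) = ["a", "b"]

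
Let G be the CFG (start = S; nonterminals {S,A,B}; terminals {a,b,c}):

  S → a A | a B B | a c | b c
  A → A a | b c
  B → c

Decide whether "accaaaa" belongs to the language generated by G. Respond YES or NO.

Convert to CNF:
  S -> T0 A | T0 T2 | T0 X3 | T1 T2
  A -> A T0 | T1 T2
  B -> c
  T0 -> a
  T1 -> b
  T2 -> c
  X3 -> B B

CYK table (by increasing span):
  cell(0,0) a: {T0}  orig:{}
  cell(1,1) c: {B,T2}  orig:{B}
  cell(2,2) c: {B,T2}  orig:{B}
  cell(3,3) a: {T0}  orig:{}
  cell(4,4) a: {T0}  orig:{}
  cell(5,5) a: {T0}  orig:{}
  cell(6,6) a: {T0}  orig:{}
  cell(0,1) ac: {S}
  cell(1,2) cc: {X3}  orig:{}
  cell(2,3) ca: ∅
  cell(3,4) aa: ∅
  cell(4,5) aa: ∅
  cell(5,6) aa: ∅
  cell(0,2) acc: {S}
  cell(1,3) cca: ∅
  cell(2,4) caa: ∅
  cell(3,5) aaa: ∅
  cell(4,6) aaa: ∅
  cell(0,3) acca: ∅
  cell(1,4) ccaa: ∅
  cell(2,5) caaa: ∅
  cell(3,6) aaaa: ∅
  cell(0,4) accaa: ∅
  cell(1,5) ccaaa: ∅
  cell(2,6) caaaa: ∅
  cell(0,5) accaaa: ∅
  cell(1,6) ccaaaa: ∅
  cell(0,6) accaaaa: ∅

S ∉ T[0,6] ⇒ NO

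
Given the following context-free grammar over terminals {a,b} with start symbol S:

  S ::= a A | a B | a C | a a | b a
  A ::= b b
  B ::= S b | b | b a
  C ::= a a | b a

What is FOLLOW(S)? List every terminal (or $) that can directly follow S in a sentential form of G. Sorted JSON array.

FIRST iteration:
[1]
  A via A→b b: +{b}
  B via B→b: +{b}
  C via C→a a: +{a}
  C via C→b a: +{b}
  S via S→a A: +{a}
  S via S→b a: +{b}
  FIRST[S]={a,b}  FIRST[A]={b}  FIRST[B]={b}  FIRST[C]={a,b}
[2]
  B via B→S b: +{a}
  FIRST[S]={a,b}  FIRST[A]={b}  FIRST[B]={a,b}  FIRST[C]={a,b}
[3] (stable)
  FIRST[S]={a,b}  FIRST[A]={b}  FIRST[B]={a,b}  FIRST[C]={a,b}

FOLLOW sets:
seed FOLLOW(S) with $
pass 1:
  B→S b: FOLLOW(S) ⊇ FIRST(b) = {b}; new: +{b}
  S→a A: FOLLOW(A) ⊇ FOLLOW(S) ⊇ {$,b}; new: +{$,b}
  S→a B: FOLLOW(B) ⊇ FOLLOW(S) ⊇ {$,b}; new: +{$,b}
  S→a C: FOLLOW(C) ⊇ FOLLOW(S) ⊇ {$,b}; new: +{$,b}
  FOLLOW[S]={$,b}  FOLLOW[A]={$,b}  FOLLOW[B]={$,b}  FOLLOW[C]={$,b}
pass 2: (stable)
  FOLLOW[S]={$,b}  FOLLOW[A]={$,b}  FOLLOW[B]={$,b}  FOLLOW[C]={$,b}

FOLLOW(S) = ["$", "b"]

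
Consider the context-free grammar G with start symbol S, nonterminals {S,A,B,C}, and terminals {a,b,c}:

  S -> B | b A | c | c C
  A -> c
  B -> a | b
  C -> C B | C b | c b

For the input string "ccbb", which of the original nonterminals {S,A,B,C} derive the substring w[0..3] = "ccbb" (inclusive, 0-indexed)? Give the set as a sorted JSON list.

CNF form of G:
  S -> T0 A | T1 C | a | b | c
  A -> c
  B -> a | b
  C -> C B | C T0 | T1 T0
  T0 -> b
  T1 -> c

CYK fill (cells [i..j] with 0 ≤ i ≤ j ≤ 3 only):
  T[0,0] 'c' = {A,S,T1}  orig:{A,S}
  T[1,1] 'c' = {A,S,T1}  orig:{A,S}
  T[2,2] 'b' = {B,S,T0}  orig:{B,S}
  T[3,3] 'b' = {B,S,T0}  orig:{B,S}
  T[0,1] 'cc' = ∅
  T[1,2] 'cb' = {C}
  T[2,3] 'bb' = ∅
  T[0,2] 'ccb' = {S}
  T[1,3] 'cbb' = {C}
  T[0,3] 'ccbb' = {S}

Original NTs in T[0,3] deriving "ccbb": ["S"]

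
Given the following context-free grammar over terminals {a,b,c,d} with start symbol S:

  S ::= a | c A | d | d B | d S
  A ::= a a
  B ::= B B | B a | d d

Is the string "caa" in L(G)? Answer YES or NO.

CNF form of G:
  S -> T1 B | T1 S | T2 A | a | d
  A -> T0 T0
  B -> B B | B T0 | T1 T1
  T0 -> a
  T1 -> d
  T2 -> c

CYK fill:
  cell(0,0) c: {T2}  orig:{}
  cell(1,1) a: {S,T0}  orig:{S}
  cell(2,2) a: {S,T0}  orig:{S}
  cell(0,1) ca: ∅
  cell(1,2) aa: {A}
  cell(0,2) caa: {S}

S ∈ T[0,2] ⇒ YES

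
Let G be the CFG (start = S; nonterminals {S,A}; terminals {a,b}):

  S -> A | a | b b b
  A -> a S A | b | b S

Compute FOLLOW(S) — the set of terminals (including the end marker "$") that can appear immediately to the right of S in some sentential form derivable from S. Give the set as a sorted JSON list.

FIRST sets, iterate to fixpoint:
round 1:
  A via A→a S A: +{a}
  A via A→b: +{b}
  S via S→A: +{a,b}
  FIRST[S]={a,b}  FIRST[A]={a,b}
round 2: (stable)
  FIRST[S]={a,b}  FIRST[A]={a,b}

FOLLOW iteration:
FOLLOW(S) := {$}
[1]
  A→a S A: FOLLOW(S) ⊇ FIRST(A) = {a,b}; new: +{a,b}
  S→A: FOLLOW(A) ⊇ FOLLOW(S) ⊇ {$,a,b}; new: +{$,a,b}
  S: {$,a,b}  A: {$,a,b}
[2] (stable)
  S: {$,a,b}  A: {$,a,b}

FOLLOW(S) = ["$", "a", "b"]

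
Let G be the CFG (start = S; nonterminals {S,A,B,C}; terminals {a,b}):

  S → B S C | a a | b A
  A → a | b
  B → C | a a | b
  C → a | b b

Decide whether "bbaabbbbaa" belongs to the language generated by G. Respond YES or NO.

CNF form of G:
  S -> B X2 | T0 T0 | T1 A
  A -> a | b
  B -> T0 T0 | T1 T1 | a | b
  C -> T1 T1 | a
  T0 -> a
  T1 -> b
  X2 -> S C

CYK table (by increasing span):
  [0..0]={A,B,T1}  "b"  orig:{A,B}
  [1..1]={A,B,T1}  "b"  orig:{A,B}
  [2..2]={A,B,C,T0}  "a"  orig:{A,B,C}
  [3..3]={A,B,C,T0}  "a"  orig:{A,B,C}
  [4..4]={A,B,T1}  "b"  orig:{A,B}
  [5..5]={A,B,T1}  "b"  orig:{A,B}
  [6..6]={A,B,T1}  "b"  orig:{A,B}
  [7..7]={A,B,T1}  "b"  orig:{A,B}
  [8..8]={A,B,C,T0}  "a"  orig:{A,B,C}
  [9..9]={A,B,C,T0}  "a"  orig:{A,B,C}
  [0..1]={B,C,S}  "bb"
  [1..2]={S}  "ba"
  [2..3]={B,S}  "aa"
  [3..4]=∅  "ab"
  [4..5]={B,C,S}  "bb"
  [5..6]={B,C,S}  "bb"
  [6..7]={B,C,S}  "bb"
  [7..8]={S}  "ba"
  [8..9]={B,S}  "aa"
  [0..2]={X2}  "bba"  orig:{}
  [1..3]={X2}  "baa"  orig:{}
  [2..4]=∅  "aab"
  [3..5]=∅  "abb"
  [4..6]=∅  "bbb"
  [5..7]=∅  "bbb"
  [6..8]={X2}  "bba"  orig:{}
  [7..9]={X2}  "baa"  orig:{}
  [0..3]={S}  "bbaa"
  [1..4]=∅  "baab"
  [2..5]={X2}  "aabb"  orig:{}
  [3..6]=∅  "abbb"
  [4..7]={X2}  "bbbb"  orig:{}
  [5..8]={S}  "bbba"
  [6..9]={S}  "bbaa"
  [0..4]=∅  "bbaab"
  [1..5]={S}  "baabb"
  [2..6]=∅  "aabbb"
  [3..7]={S}  "abbbb"
  [4..8]={S}  "bbbba"
  [5..9]={S,X2}  "bbbaa"  orig:{S}
  [0..5]={S,X2}  "bbaabb"  orig:{S}
  [1..6]=∅  "baabbb"
  [2..7]={S}  "aabbbb"
  [3..8]={X2}  "abbbba"  orig:{}
  [4..9]={S,X2}  "bbbbaa"  orig:{S}
  [0..6]=∅  "bbaabbb"
  [1..7]={X2}  "baabbbb"  orig:{}
  [2..8]={S,X2}  "aabbbba"  orig:{S}
  [3..9]={S}  "abbbbaa"
  [0..7]={S,X2}  "bbaabbbb"  orig:{S}
  [1..8]={S}  "baabbbba"
  [2..9]={S,X2}  "aabbbbaa"  orig:{S}
  [0..8]={S,X2}  "bbaabbbba"  orig:{S}
  [1..9]={S,X2}  "baabbbbaa"  orig:{S}
  [0..9]={S,X2}  "bbaabbbbaa"  orig:{S}

S ∈ T[0,9] ⇒ YES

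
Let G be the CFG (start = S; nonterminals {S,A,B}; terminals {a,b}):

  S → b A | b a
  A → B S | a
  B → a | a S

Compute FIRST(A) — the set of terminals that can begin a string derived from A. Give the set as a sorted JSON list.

Compute FIRST by fixpoint:
[1]
  A via A→a: +{a}
  B via B→a: +{a}
  S via S→b A: +{b}
  FIRST[S]={b}  FIRST[A]={a}  FIRST[B]={a}
[2] done
  FIRST[S]={b}  FIRST[A]={a}  FIRST[B]={a}

FIRST(A) = ["a"]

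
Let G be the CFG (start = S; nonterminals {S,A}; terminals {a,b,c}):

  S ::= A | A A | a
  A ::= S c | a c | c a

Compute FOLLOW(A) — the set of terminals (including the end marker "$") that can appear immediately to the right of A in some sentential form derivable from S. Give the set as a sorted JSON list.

Compute FIRST by fixpoint:
iter 1:
  A via A→a c: +{a}
  A via A→c a: +{c}
  S via S→A: +{a,c}
  FIRST(S)={a,c}  FIRST(A)={a,c}
iter 2: — fixpoint
  FIRST(S)={a,c}  FIRST(A)={a,c}

Compute FOLLOW by fixpoint:
FOLLOW(S) := {$}
iter 1:
  A→S c: FOLLOW(S) ⊇ FIRST(c) = {c}; new: +{c}
  S→A: FOLLOW(A) ⊇ FOLLOW(S) ⊇ {$,c}; new: +{$,c}
  S→A A: FOLLOW(A) ⊇ FIRST(A) = {a,c}; new: +{a}
  FOLLOW(S)={$,c}  FOLLOW(A)={$,a,c}
iter 2: — fixpoint
  FOLLOW(S)={$,c}  FOLLOW(A)={$,a,c}

FOLLOW(A) = ["$", "a", "c"]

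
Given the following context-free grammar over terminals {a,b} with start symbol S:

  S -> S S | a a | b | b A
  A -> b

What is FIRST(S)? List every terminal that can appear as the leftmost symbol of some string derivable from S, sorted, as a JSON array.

Compute FIRST by fixpoint:
[1]
  A via A→b: +{b}
  S via S→a a: +{a}
  S via S→b: +{b}
  FIRST[S]={a,b}  FIRST[A]={b}
[2] (no change)
  FIRST[S]={a,b}  FIRST[A]={b}

FIRST(S) = ["a", "b"]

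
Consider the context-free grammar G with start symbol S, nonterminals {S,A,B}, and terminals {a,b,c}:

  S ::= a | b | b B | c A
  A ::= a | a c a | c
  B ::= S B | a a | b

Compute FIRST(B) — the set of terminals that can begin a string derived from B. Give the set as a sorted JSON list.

Compute FIRST by fixpoint:
pass 1:
  A via A→a: +{a}
  A via A→c: +{c}
  B via B→a a: +{a}
  B via B→b: +{b}
  S via S→a: +{a}
  S via S→b: +{b}
  S via S→c A: +{c}
  FIRST[S]={a,b,c}  FIRST[A]={a,c}  FIRST[B]={a,b}
pass 2:
  B via B→S B: +{c}
  FIRST[S]={a,b,c}  FIRST[A]={a,c}  FIRST[B]={a,b,c}
pass 3: done
  FIRST[S]={a,b,c}  FIRST[A]={a,c}  FIRST[B]={a,b,c}

FIRST(B) = ["a", "b", "c"]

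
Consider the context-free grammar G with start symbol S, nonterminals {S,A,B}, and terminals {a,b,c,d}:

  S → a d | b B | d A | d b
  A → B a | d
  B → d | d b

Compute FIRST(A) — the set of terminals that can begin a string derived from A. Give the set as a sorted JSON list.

FIRST sets, iterate to fixpoint:
iter 1:
  A via A→d: +{d}
  B via B→d: +{d}
  S via S→a d: +{a}
  S via S→b B: +{b}
  S via S→d A: +{d}
  FIRST(S)={a,b,d}  FIRST(A)={d}  FIRST(B)={d}
iter 2: (no change)
  FIRST(S)={a,b,d}  FIRST(A)={d}  FIRST(B)={d}

FIRST(A) = ["d"]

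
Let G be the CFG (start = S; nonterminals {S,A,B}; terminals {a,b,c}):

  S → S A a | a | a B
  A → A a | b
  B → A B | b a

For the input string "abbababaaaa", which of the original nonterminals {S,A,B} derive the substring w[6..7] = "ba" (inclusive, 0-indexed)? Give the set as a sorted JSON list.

CNF form of G:
  S -> S X2 | T0 B | a
  A -> A T0 | b
  B -> A B | T1 T0
  T0 -> a
  T1 -> b
  X2 -> A T0

Fill CYK table bottom-up, restricted to cells inside w[6..7]:
  [6..6]={A,T1}  "b"  orig:{A}
  [7..7]={S,T0}  "a"  orig:{S}
  [6..7]={A,B,X2}  "ba"  orig:{A,B}

Original NTs in T[6,7] deriving "ba": ["A", "B"]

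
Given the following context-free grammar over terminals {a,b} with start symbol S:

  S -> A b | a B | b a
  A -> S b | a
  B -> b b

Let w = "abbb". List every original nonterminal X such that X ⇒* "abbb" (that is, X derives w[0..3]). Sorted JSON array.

CNF form of G:
  S -> A T0 | T0 T1 | T1 B
  A -> S T0 | a
  B -> T0 T0
  T0 -> b
  T1 -> a

CYK fill (cells [i..j] with 0 ≤ i ≤ j ≤ 3 only):
  [0..0]={A,T1}  "a"  orig:{A}
  [1..1]={T0}  "b"  orig:{}
  [2..2]={T0}  "b"  orig:{}
  [3..3]={T0}  "b"  orig:{}
  [0..1]={S}  "ab"
  [1..2]={B}  "bb"
  [2..3]={B}  "bb"
  [0..2]={A,S}  "abb"
  [1..3]=∅  "bbb"
  [0..3]={A,S}  "abbb"

Original NTs in T[0,3] deriving "abbb": ["A", "S"]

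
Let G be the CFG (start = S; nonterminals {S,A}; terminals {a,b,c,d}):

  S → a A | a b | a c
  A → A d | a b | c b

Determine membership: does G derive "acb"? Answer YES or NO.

CNF form of G:
  S -> T1 A | T1 T2 | T1 T3
  A -> A T0 | T1 T2 | T3 T2
  T0 -> d
  T1 -> a
  T2 -> b
  T3 -> c

CYK table (by increasing span):
  T[0,0] 'a' = {T1}  orig:{}
  T[1,1] 'c' = {T3}  orig:{}
  T[2,2] 'b' = {T2}  orig:{}
  T[0,1] 'ac' = {S}
  T[1,2] 'cb' = {A}
  T[0,2] 'acb' = {S}

S ∈ T[0,2] ⇒ YES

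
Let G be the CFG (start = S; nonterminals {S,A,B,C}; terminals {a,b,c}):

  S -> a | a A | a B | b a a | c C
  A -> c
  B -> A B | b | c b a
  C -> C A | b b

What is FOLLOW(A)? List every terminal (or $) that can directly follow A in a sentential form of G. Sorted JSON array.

FIRST sets, iterate to fixpoint:
[1]
  A via A→c: +{c}
  B via B→A B: +{c}
  B via B→b: +{b}
  C via C→b b: +{b}
  S via S→a: +{a}
  S via S→b a a: +{b}
  S via S→c C: +{c}
  FIRST(S)={a,b,c}  FIRST(A)={c}  FIRST(B)={b,c}  FIRST(C)={b}
[2] (no change)
  FIRST(S)={a,b,c}  FIRST(A)={c}  FIRST(B)={b,c}  FIRST(C)={b}

FOLLOW iteration:
FOLLOW(S) := {$}
iter 1:
  B→A B: FOLLOW(A) ⊇ FIRST(B) = {b,c}; new: +{b,c}
  C→C A: FOLLOW(C) ⊇ FIRST(A) = {c}; new: +{c}
  S→a A: FOLLOW(A) ⊇ FOLLOW(S) ⊇ {$}; new: +{$}
  S→a B: FOLLOW(B) ⊇ FOLLOW(S) ⊇ {$}; new: +{$}
  S→c C: FOLLOW(C) ⊇ FOLLOW(S) ⊇ {$}; new: +{$}
  FOLLOW(S)={$}  FOLLOW(A)={$,b,c}  FOLLOW(B)={$}  FOLLOW(C)={$,c}
iter 2: (no change)
  FOLLOW(S)={$}  FOLLOW(A)={$,b,c}  FOLLOW(B)={$}  FOLLOW(C)={$,c}

FOLLOW(A) = ["$", "b", "c"]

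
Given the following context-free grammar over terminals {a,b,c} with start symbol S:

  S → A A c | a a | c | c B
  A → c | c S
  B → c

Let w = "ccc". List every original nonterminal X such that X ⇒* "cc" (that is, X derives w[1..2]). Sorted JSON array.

Convert to CNF:
  S -> A X2 | T0 B | T1 T1 | c
  A -> T0 S | c
  B -> c
  T0 -> c
  T1 -> a
  X2 -> A T0

Fill CYK table bottom-up (cells [i..j] with 1 ≤ i ≤ j ≤ 2 only):
  cell(1,1) c: {A,B,S,T0}  orig:{A,B,S}
  cell(2,2) c: {A,B,S,T0}  orig:{A,B,S}
  cell(1,2) cc: {A,S,X2}  orig:{A,S}

Original NTs in T[1,2] deriving "cc": ["A", "S"]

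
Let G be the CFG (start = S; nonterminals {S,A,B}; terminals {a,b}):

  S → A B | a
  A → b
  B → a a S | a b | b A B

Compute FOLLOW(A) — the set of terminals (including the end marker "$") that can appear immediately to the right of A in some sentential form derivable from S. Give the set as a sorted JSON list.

Compute FIRST by fixpoint:
pass 1:
  A via A→b: +{b}
  B via B→a a S: +{a}
  B via B→b A B: +{b}
  S via S→A B: +{b}
  S via S→a: +{a}
  FIRST(S)={a,b}  FIRST(A)={b}  FIRST(B)={a,b}
pass 2: (no change)
  FIRST(S)={a,b}  FIRST(A)={b}  FIRST(B)={a,b}

FOLLOW sets:
seed FOLLOW(S) with $
pass 1:
  B→b A B: FOLLOW(A) ⊇ FIRST(B) = {a,b}; new: +{a,b}
  S→A B: FOLLOW(B) ⊇ FOLLOW(S) ⊇ {$}; new: +{$}
  FOLLOW[S]={$}  FOLLOW[A]={a,b}  FOLLOW[B]={$}
pass 2: — fixpoint
  FOLLOW[S]={$}  FOLLOW[A]={a,b}  FOLLOW[B]={$}

FOLLOW(A) = ["a", "b"]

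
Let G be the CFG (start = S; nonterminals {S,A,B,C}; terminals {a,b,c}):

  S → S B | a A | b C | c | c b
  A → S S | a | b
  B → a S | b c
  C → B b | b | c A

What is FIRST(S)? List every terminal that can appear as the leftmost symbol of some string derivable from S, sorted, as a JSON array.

FIRST sets, iterate to fixpoint:
round 1:
  A via A→a: +{a}
  A via A→b: +{b}
  B via B→a S: +{a}
  B via B→b c: +{b}
  C via C→B b: +{a,b}
  C via C→c A: +{c}
  S via S→a A: +{a}
  S via S→b C: +{b}
  S via S→c: +{c}
  FIRST[S]={a,b,c}  FIRST[A]={a,b}  FIRST[B]={a,b}  FIRST[C]={a,b,c}
round 2:
  A via A→S S: +{c}
  FIRST[S]={a,b,c}  FIRST[A]={a,b,c}  FIRST[B]={a,b}  FIRST[C]={a,b,c}
round 3: (stable)
  FIRST[S]={a,b,c}  FIRST[A]={a,b,c}  FIRST[B]={a,b}  FIRST[C]={a,b,c}

FIRST(S) = ["a", "b", "c"]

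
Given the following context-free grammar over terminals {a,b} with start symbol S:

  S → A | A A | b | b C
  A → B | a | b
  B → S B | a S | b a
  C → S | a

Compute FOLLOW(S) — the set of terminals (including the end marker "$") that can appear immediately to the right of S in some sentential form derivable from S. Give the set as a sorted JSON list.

FIRST iteration:
round 1:
  A via A→a: +{a}
  A via A→b: +{b}
  B via B→a S: +{a}
  B via B→b a: +{b}
  C via C→a: +{a}
  S via S→A: +{a,b}
  FIRST[S]={a,b}  FIRST[A]={a,b}  FIRST[B]={a,b}  FIRST[C]={a}
round 2:
  C via C→S: +{b}
  FIRST[S]={a,b}  FIRST[A]={a,b}  FIRST[B]={a,b}  FIRST[C]={a,b}
round 3: — fixpoint
  FIRST[S]={a,b}  FIRST[A]={a,b}  FIRST[B]={a,b}  FIRST[C]={a,b}

Compute FOLLOW by fixpoint:
initialize: $ ∈ FOLLOW(S)
[1]
  B→S B: FOLLOW(S) ⊇ FIRST(B) = {a,b}; new: +{a,b}
  S→A: FOLLOW(A) ⊇ FOLLOW(S) ⊇ {$,a,b}; new: +{$,a,b}
  S→b C: FOLLOW(C) ⊇ FOLLOW(S) ⊇ {$,a,b}; new: +{$,a,b}
  S: {$,a,b}  A: {$,a,b}  B: {}  C: {$,a,b}
[2]
  A→B: FOLLOW(B) ⊇ FOLLOW(A) ⊇ {$,a,b}; new: +{$,a,b}
  S: {$,a,b}  A: {$,a,b}  B: {$,a,b}  C: {$,a,b}
[3] (stable)
  S: {$,a,b}  A: {$,a,b}  B: {$,a,b}  C: {$,a,b}

FOLLOW(S) = ["$", "a", "b"]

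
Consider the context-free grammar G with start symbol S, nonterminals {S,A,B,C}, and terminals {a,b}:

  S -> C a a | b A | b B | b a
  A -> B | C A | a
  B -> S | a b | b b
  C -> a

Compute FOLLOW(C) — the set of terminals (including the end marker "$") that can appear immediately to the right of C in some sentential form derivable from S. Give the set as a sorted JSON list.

FIRST iteration:
pass 1:
  A via A→a: +{a}
  B via B→a b: +{a}
  B via B→b b: +{b}
  C via C→a: +{a}
  S via S→C a a: +{a}
  S via S→b A: +{b}
  FIRST(S)={a,b}  FIRST(A)={a}  FIRST(B)={a,b}  FIRST(C)={a}
pass 2:
  A via A→B: +{b}
  FIRST(S)={a,b}  FIRST(A)={a,b}  FIRST(B)={a,b}  FIRST(C)={a}
pass 3: done
  FIRST(S)={a,b}  FIRST(A)={a,b}  FIRST(B)={a,b}  FIRST(C)={a}

FOLLOW sets:
seed FOLLOW(S) with $
pass 1:
  A→C A: FOLLOW(C) ⊇ FIRST(A) = {a,b}; new: +{a,b}
  S→b A: FOLLOW(A) ⊇ FOLLOW(S) ⊇ {$}; new: +{$}
  S→b B: FOLLOW(B) ⊇ FOLLOW(S) ⊇ {$}; new: +{$}
  S: {$}  A: {$}  B: {$}  C: {a,b}
pass 2: done
  S: {$}  A: {$}  B: {$}  C: {a,b}

FOLLOW(C) = ["a", "b"]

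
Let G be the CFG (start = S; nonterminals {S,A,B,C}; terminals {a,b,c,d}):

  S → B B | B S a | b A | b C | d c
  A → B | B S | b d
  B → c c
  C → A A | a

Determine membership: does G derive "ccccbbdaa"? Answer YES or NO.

Convert to CNF:
  S -> B B | B X4 | T0 A | T0 C | T1 T2
  A -> B S | T0 T1 | T2 T2
  B -> T2 T2
  C -> A A | a
  T0 -> b
  T1 -> d
  T2 -> c
  T3 -> a
  X4 -> S T3

CYK fill:
  cell(0,0) c: {T2}  orig:{}
  cell(1,1) c: {T2}  orig:{}
  cell(2,2) c: {T2}  orig:{}
  cell(3,3) c: {T2}  orig:{}
  cell(4,4) b: {T0}  orig:{}
  cell(5,5) b: {T0}  orig:{}
  cell(6,6) d: {T1}  orig:{}
  cell(7,7) a: {C,T3}  orig:{C}
  cell(8,8) a: {C,T3}  orig:{C}
  cell(0,1) cc: {A,B}
  cell(1,2) cc: {A,B}
  cell(2,3) cc: {A,B}
  cell(3,4) cb: ∅
  cell(4,5) bb: ∅
  cell(5,6) bd: {A}
  cell(6,7) da: ∅
  cell(7,8) aa: ∅
  cell(0,2) ccc: ∅
  cell(1,3) ccc: ∅
  cell(2,4) ccb: ∅
  cell(3,5) cbb: ∅
  cell(4,6) bbd: {S}
  cell(5,7) bda: ∅
  cell(6,8) daa: ∅
  cell(0,3) cccc: {C,S}
  cell(1,4) cccb: ∅
  cell(2,5) ccbb: ∅
  cell(3,6) cbbd: ∅
  cell(4,7) bbda: {X4}  orig:{}
  cell(5,8) bdaa: ∅
  cell(0,4) ccccb: ∅
  cell(1,5) cccbb: ∅
  cell(2,6) ccbbd: {A}
  cell(3,7) cbbda: ∅
  cell(4,8) bbdaa: ∅
  cell(0,5) ccccbb: ∅
  cell(1,6) cccbbd: ∅
  cell(2,7) ccbbda: {S}
  cell(3,8) cbbdaa: ∅
  cell(0,6) ccccbbd: {C}
  cell(1,7) cccbbda: ∅
  cell(2,8) ccbbdaa: {X4}  orig:{}
  cell(0,7) ccccbbda: {A}
  cell(1,8) cccbbdaa: ∅
  cell(0,8) ccccbbdaa: {S}

S ∈ T[0,8] ⇒ YES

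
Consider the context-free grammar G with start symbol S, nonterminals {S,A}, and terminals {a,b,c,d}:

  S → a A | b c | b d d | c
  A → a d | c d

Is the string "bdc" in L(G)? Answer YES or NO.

CNF form of G:
  S -> T0 A | T3 T2 | T3 X4 | c
  A -> T0 T1 | T2 T1
  T0 -> a
  T1 -> d
  T2 -> c
  T3 -> b
  X4 -> T1 T1

CYK table (by increasing span):
  [0..0]={T3}  "b"  orig:{}
  [1..1]={T1}  "d"  orig:{}
  [2..2]={S,T2}  "c"  orig:{S}
  [0..1]=∅  "bd"
  [1..2]=∅  "dc"
  [0..2]=∅  "bdc"

S ∉ T[0,2] ⇒ NO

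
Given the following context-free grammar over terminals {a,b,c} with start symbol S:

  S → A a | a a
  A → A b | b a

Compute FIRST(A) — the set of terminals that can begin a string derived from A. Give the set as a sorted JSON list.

FIRST sets, iterate to fixpoint:
iter 1:
  A via A→b a: +{b}
  S via S→A a: +{b}
  S via S→a a: +{a}
  FIRST[S]={a,b}  FIRST[A]={b}
iter 2: — fixpoint
  FIRST[S]={a,b}  FIRST[A]={b}

FIRST(A) = ["b"]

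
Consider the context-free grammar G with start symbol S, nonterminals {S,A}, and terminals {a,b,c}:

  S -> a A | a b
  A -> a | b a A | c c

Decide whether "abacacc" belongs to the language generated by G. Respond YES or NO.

CNF form of G:
  S -> T1 A | T1 T0
  A -> T0 X3 | T2 T2 | a
  T0 -> b
  T1 -> a
  T2 -> c
  X3 -> T1 A

CYK fill:
  [0..0]={A,T1}  "a"  orig:{A}
  [1..1]={T0}  "b"  orig:{}
  [2..2]={A,T1}  "a"  orig:{A}
  [3..3]={T2}  "c"  orig:{}
  [4..4]={A,T1}  "a"  orig:{A}
  [5..5]={T2}  "c"  orig:{}
  [6..6]={T2}  "c"  orig:{}
  [0..1]={S}  "ab"
  [1..2]=∅  "ba"
  [2..3]=∅  "ac"
  [3..4]=∅  "ca"
  [4..5]=∅  "ac"
  [5..6]={A}  "cc"
  [0..2]=∅  "aba"
  [1..3]=∅  "bac"
  [2..4]=∅  "aca"
  [3..5]=∅  "cac"
  [4..6]={S,X3}  "acc"  orig:{S}
  [0..3]=∅  "abac"
  [1..4]=∅  "baca"
  [2..5]=∅  "acac"
  [3..6]=∅  "cacc"
  [0..4]=∅  "abaca"
  [1..5]=∅  "bacac"
  [2..6]=∅  "acacc"
  [0..5]=∅  "abacac"
  [1..6]=∅  "bacacc"
  [0..6]=∅  "abacacc"

S ∉ T[0,6] ⇒ NO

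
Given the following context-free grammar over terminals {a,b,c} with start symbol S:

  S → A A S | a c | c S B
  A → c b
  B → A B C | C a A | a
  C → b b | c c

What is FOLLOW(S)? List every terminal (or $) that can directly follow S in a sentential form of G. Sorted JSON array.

FIRST iteration:
round 1:
  A via A→c b: +{c}
  B via B→A B C: +{c}
  B via B→a: +{a}
  C via C→b b: +{b}
  C via C→c c: +{c}
  S via S→A A S: +{c}
  S via S→a c: +{a}
  S: {a,c}  A: {c}  B: {a,c}  C: {b,c}
round 2:
  B via B→C a A: +{b}
  S: {a,c}  A: {c}  B: {a,b,c}  C: {b,c}
round 3: (stable)
  S: {a,c}  A: {c}  B: {a,b,c}  C: {b,c}

Compute FOLLOW by fixpoint:
seed FOLLOW(S) with $
[1]
  B→A B C: FOLLOW(A) ⊇ FIRST(B) = {a,b,c}; new: +{a,b,c}
  B→A B C: FOLLOW(B) ⊇ FIRST(C) = {b,c}; new: +{b,c}
  B→A B C: FOLLOW(C) ⊇ FOLLOW(B) ⊇ {b,c}; new: +{b,c}
  B→C a A: FOLLOW(C) ⊇ FIRST(a) = {a}; new: +{a}
  S→c S B: FOLLOW(S) ⊇ FIRST(B) = {a,b,c}; new: +{a,b,c}
  S→c S B: FOLLOW(B) ⊇ FOLLOW(S) ⊇ {$,a,b,c}; new: +{$,a}
  S: {$,a,b,c}  A: {a,b,c}  B: {$,a,b,c}  C: {a,b,c}
[2]
  B→A B C: FOLLOW(C) ⊇ FOLLOW(B) ⊇ {$,a,b,c}; new: +{$}
  B→C a A: FOLLOW(A) ⊇ FOLLOW(B) ⊇ {$,a,b,c}; new: +{$}
  S: {$,a,b,c}  A: {$,a,b,c}  B: {$,a,b,c}  C: {$,a,b,c}
[3] done
  S: {$,a,b,c}  A: {$,a,b,c}  B: {$,a,b,c}  C: {$,a,b,c}

FOLLOW(S) = ["$", "a", "b", "c"]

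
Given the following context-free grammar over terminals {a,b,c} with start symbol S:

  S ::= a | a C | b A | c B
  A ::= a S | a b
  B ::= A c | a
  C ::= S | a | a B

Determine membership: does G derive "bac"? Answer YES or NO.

Convert to CNF:
  S -> T0 C | T1 A | T2 B | a
  A -> T0 S | T0 T1
  B -> A T2 | a
  C -> T0 B | T0 C | T1 A | T2 B | a
  T0 -> a
  T1 -> b
  T2 -> c

CYK fill:
  T[0,0] 'b' = {T1}  orig:{}
  T[1,1] 'a' = {B,C,S,T0}  orig:{B,C,S}
  T[2,2] 'c' = {T2}  orig:{}
  T[0,1] 'ba' = ∅
  T[1,2] 'ac' = ∅
  T[0,2] 'bac' = ∅

S ∉ T[0,2] ⇒ NO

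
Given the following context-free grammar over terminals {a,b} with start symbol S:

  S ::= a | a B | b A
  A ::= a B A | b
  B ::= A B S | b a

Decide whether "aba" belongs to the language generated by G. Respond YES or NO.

CNF form of G:
  S -> T0 B | T1 A | a
  A -> T0 X2 | b
  B -> A X3 | T1 T0
  T0 -> a
  T1 -> b
  X2 -> B A
  X3 -> B S

Fill CYK table bottom-up:
  cell(0,0) a: {S,T0}  orig:{S}
  cell(1,1) b: {A,T1}  orig:{A}
  cell(2,2) a: {S,T0}  orig:{S}
  cell(0,1) ab: ∅
  cell(1,2) ba: {B}
  cell(0,2) aba: {S}

S ∈ T[0,2] ⇒ YES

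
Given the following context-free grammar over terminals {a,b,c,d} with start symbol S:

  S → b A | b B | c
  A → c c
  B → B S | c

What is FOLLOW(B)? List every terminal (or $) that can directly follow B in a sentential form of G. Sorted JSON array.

Compute FIRST by fixpoint:
iter 1:
  A via A→c c: +{c}
  B via B→c: +{c}
  S via S→b A: +{b}
  S via S→c: +{c}
  S: {b,c}  A: {c}  B: {c}
iter 2: — fixpoint
  S: {b,c}  A: {c}  B: {c}

Compute FOLLOW by fixpoint:
FOLLOW(S) := {$}
iter 1:
  B→B S: FOLLOW(B) ⊇ FIRST(S) = {b,c}; new: +{b,c}
  B→B S: FOLLOW(S) ⊇ FOLLOW(B) ⊇ {b,c}; new: +{b,c}
  S→b A: FOLLOW(A) ⊇ FOLLOW(S) ⊇ {$,b,c}; new: +{$,b,c}
  S→b B: FOLLOW(B) ⊇ FOLLOW(S) ⊇ {$,b,c}; new: +{$}
  S: {$,b,c}  A: {$,b,c}  B: {$,b,c}
iter 2: (stable)
  S: {$,b,c}  A: {$,b,c}  B: {$,b,c}

FOLLOW(B) = ["$", "b", "c"]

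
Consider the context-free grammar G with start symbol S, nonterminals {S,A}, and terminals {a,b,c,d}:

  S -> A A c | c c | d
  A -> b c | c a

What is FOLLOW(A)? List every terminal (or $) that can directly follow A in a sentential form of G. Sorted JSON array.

FIRST iteration:
iter 1:
  A via A→b c: +{b}
  A via A→c a: +{c}
  S via S→A A c: +{b,c}
  S via S→d: +{d}
  FIRST[S]={b,c,d}  FIRST[A]={b,c}
iter 2: — fixpoint
  FIRST[S]={b,c,d}  FIRST[A]={b,c}

FOLLOW sets:
seed FOLLOW(S) with $
pass 1:
  S→A A c: FOLLOW(A) ⊇ FIRST(A) = {b,c}; new: +{b,c}
  S: {$}  A: {b,c}
pass 2: done
  S: {$}  A: {b,c}

FOLLOW(A) = ["b", "c"]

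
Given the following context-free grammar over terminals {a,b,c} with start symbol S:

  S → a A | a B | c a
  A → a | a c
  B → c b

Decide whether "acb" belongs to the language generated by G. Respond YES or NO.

CNF form of G:
  S -> T0 A | T0 B | T1 T0
  A -> T0 T1 | a
  B -> T1 T2
  T0 -> a
  T1 -> c
  T2 -> b

CYK table (by increasing span):
  cell(0,0) a: {A,T0}  orig:{A}
  cell(1,1) c: {T1}  orig:{}
  cell(2,2) b: {T2}  orig:{}
  cell(0,1) ac: {A}
  cell(1,2) cb: {B}
  cell(0,2) acb: {S}

S ∈ T[0,2] ⇒ YES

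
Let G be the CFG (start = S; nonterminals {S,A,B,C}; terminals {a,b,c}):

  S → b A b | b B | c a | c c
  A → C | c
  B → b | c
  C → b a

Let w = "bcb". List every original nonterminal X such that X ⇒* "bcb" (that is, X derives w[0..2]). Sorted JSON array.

Convert to CNF:
  S -> T0 B | T0 X3 | T2 T1 | T2 T2
  A -> T0 T1 | c
  B -> b | c
  C -> T0 T1
  T0 -> b
  T1 -> a
  T2 -> c
  X3 -> A T0

CYK table (by increasing span), restricted to cells inside w[0..2]:
  cell(0,0) b: {B,T0}  orig:{B}
  cell(1,1) c: {A,B,T2}  orig:{A,B}
  cell(2,2) b: {B,T0}  orig:{B}
  cell(0,1) bc: {S}
  cell(1,2) cb: {X3}  orig:{}
  cell(0,2) bcb: {S}

Original NTs in T[0,2] deriving "bcb": ["S"]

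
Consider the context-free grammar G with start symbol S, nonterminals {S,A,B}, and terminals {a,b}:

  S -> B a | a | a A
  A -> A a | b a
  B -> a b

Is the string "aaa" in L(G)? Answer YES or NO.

Convert to CNF:
  S -> B T0 | T0 A | a
  A -> A T0 | T1 T0
  B -> T0 T1
  T0 -> a
  T1 -> b

CYK fill:
  [0..0]={S,T0}  "a"  orig:{S}
  [1..1]={S,T0}  "a"  orig:{S}
  [2..2]={S,T0}  "a"  orig:{S}
  [0..1]=∅  "aa"
  [1..2]=∅  "aa"
  [0..2]=∅  "aaa"

S ∉ T[0,2] ⇒ NO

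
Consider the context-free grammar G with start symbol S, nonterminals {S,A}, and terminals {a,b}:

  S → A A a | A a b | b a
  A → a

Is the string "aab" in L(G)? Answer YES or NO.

Convert to CNF:
  S -> A X2 | A X3 | T1 T0
  A -> a
  T0 -> a
  T1 -> b
  X2 -> A T0
  X3 -> T0 T1

CYK fill:
  T[0,0] 'a' = {A,T0}  orig:{A}
  T[1,1] 'a' = {A,T0}  orig:{A}
  T[2,2] 'b' = {T1}  orig:{}
  T[0,1] 'aa' = {X2}  orig:{}
  T[1,2] 'ab' = {X3}  orig:{}
  T[0,2] 'aab' = {S}

S ∈ T[0,2] ⇒ YES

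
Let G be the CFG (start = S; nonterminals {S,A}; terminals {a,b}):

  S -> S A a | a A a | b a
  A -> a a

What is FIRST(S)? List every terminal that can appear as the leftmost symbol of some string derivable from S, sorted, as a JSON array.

FIRST iteration:
pass 1:
  A via A→a a: +{a}
  S via S→a A a: +{a}
  S via S→b a: +{b}
  FIRST(S)={a,b}  FIRST(A)={a}
pass 2: done
  FIRST(S)={a,b}  FIRST(A)={a}

FIRST(S) = ["a", "b"]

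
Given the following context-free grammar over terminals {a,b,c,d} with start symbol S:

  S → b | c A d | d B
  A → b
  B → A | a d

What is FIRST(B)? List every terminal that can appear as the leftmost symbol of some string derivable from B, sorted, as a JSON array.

Compute FIRST by fixpoint:
pass 1:
  A via A→b: +{b}
  B via B→A: +{b}
  B via B→a d: +{a}
  S via S→b: +{b}
  S via S→c A d: +{c}
  S via S→d B: +{d}
  FIRST[S]={b,c,d}  FIRST[A]={b}  FIRST[B]={a,b}
pass 2: (stable)
  FIRST[S]={b,c,d}  FIRST[A]={b}  FIRST[B]={a,b}

FIRST(B) = ["a", "b"]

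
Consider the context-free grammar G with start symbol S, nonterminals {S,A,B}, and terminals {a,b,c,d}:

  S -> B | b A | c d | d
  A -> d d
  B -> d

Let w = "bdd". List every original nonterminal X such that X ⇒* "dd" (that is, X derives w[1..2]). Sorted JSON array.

Convert to CNF:
  S -> T1 A | T2 T0 | d
  A -> T0 T0
  B -> d
  T0 -> d
  T1 -> b
  T2 -> c

CYK table (by increasing span) — only the sub-triangle for w[1..2]:
  cell(1,1) d: {B,S,T0}  orig:{B,S}
  cell(2,2) d: {B,S,T0}  orig:{B,S}
  cell(1,2) dd: {A}

Original NTs in T[1,2] deriving "dd": ["A"]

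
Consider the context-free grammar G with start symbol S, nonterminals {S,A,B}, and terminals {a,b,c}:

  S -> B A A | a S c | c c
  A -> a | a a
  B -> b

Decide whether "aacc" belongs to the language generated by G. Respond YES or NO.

CNF form of G:
  S -> B X2 | T0 X3 | T1 T1
  A -> T0 T0 | a
  B -> b
  T0 -> a
  T1 -> c
  X2 -> A A
  X3 -> S T1

Fill CYK table bottom-up:
  T[0,0] 'a' = {A,T0}  orig:{A}
  T[1,1] 'a' = {A,T0}  orig:{A}
  T[2,2] 'c' = {T1}  orig:{}
  T[3,3] 'c' = {T1}  orig:{}
  T[0,1] 'aa' = {A,X2}  orig:{A}
  T[1,2] 'ac' = ∅
  T[2,3] 'cc' = {S}
  T[0,2] 'aac' = ∅
  T[1,3] 'acc' = ∅
  T[0,3] 'aacc' = ∅

S ∉ T[0,3] ⇒ NO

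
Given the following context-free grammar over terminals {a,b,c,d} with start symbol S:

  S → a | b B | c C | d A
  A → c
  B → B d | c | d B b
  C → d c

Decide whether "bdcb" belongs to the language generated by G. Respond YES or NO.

Convert to CNF:
  S -> T0 A | T1 B | T2 C | a
  A -> c
  B -> B T0 | T0 X3 | c
  C -> T0 T2
  T0 -> d
  T1 -> b
  T2 -> c
  X3 -> B T1

CYK table (by increasing span):
  T[0,0] 'b' = {T1}  orig:{}
  T[1,1] 'd' = {T0}  orig:{}
  T[2,2] 'c' = {A,B,T2}  orig:{A,B}
  T[3,3] 'b' = {T1}  orig:{}
  T[0,1] 'bd' = ∅
  T[1,2] 'dc' = {C,S}
  T[2,3] 'cb' = {X3}  orig:{}
  T[0,2] 'bdc' = ∅
  T[1,3] 'dcb' = {B}
  T[0,3] 'bdcb' = {S}

S ∈ T[0,3] ⇒ YES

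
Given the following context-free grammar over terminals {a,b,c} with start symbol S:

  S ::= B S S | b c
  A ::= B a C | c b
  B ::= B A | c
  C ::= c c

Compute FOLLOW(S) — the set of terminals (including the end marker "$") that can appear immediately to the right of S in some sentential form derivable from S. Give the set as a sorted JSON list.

Compute FIRST by fixpoint:
pass 1:
  A via A→c b: +{c}
  B via B→c: +{c}
  C via C→c c: +{c}
  S via S→B S S: +{c}
  S via S→b c: +{b}
  FIRST(S)={b,c}  FIRST(A)={c}  FIRST(B)={c}  FIRST(C)={c}
pass 2: — fixpoint
  FIRST(S)={b,c}  FIRST(A)={c}  FIRST(B)={c}  FIRST(C)={c}

FOLLOW sets:
initialize: $ ∈ FOLLOW(S)
pass 1:
  A→B a C: FOLLOW(B) ⊇ FIRST(a) = {a}; new: +{a}
  B→B A: FOLLOW(B) ⊇ FIRST(A) = {c}; new: +{c}
  B→B A: FOLLOW(A) ⊇ FOLLOW(B) ⊇ {a,c}; new: +{a,c}
  S→B S S: FOLLOW(B) ⊇ FIRST(S) = {b,c}; new: +{b}
  S→B S S: FOLLOW(S) ⊇ FIRST(S) = {b,c}; new: +{b,c}
  FOLLOW(S)={$,b,c}  FOLLOW(A)={a,c}  FOLLOW(B)={a,b,c}  FOLLOW(C)={}
pass 2:
  A→B a C: FOLLOW(C) ⊇ FOLLOW(A) ⊇ {a,c}; new: +{a,c}
  B→B A: FOLLOW(A) ⊇ FOLLOW(B) ⊇ {a,b,c}; new: +{b}
  FOLLOW(S)={$,b,c}  FOLLOW(A)={a,b,c}  FOLLOW(B)={a,b,c}  FOLLOW(C)={a,c}
pass 3:
  A→B a C: FOLLOW(C) ⊇ FOLLOW(A) ⊇ {a,b,c}; new: +{b}
  FOLLOW(S)={$,b,c}  FOLLOW(A)={a,b,c}  FOLLOW(B)={a,b,c}  FOLLOW(C)={a,b,c}
pass 4: done
  FOLLOW(S)={$,b,c}  FOLLOW(A)={a,b,c}  FOLLOW(B)={a,b,c}  FOLLOW(C)={a,b,c}

FOLLOW(S) = ["$", "b", "c"]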